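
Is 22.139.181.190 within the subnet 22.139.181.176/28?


Subnet network: 22.139.181.176
Test IP AND mask: 22.139.181.176
Yes, 22.139.181.190 is in 22.139.181.176/28


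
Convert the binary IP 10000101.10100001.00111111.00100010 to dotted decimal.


10000101 = 133
10100001 = 161
00111111 = 63
00100010 = 34
IP: 133.161.63.34


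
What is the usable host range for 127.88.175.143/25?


Network: 127.88.175.128
Broadcast: 127.88.175.255
First usable = network + 1
Last usable = broadcast - 1
Range: 127.88.175.129 to 127.88.175.254


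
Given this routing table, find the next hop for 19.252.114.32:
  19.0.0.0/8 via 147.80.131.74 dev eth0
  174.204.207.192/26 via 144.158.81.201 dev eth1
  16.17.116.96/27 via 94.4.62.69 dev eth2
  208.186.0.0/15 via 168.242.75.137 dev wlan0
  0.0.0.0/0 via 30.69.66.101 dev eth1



Longest prefix match for 19.252.114.32:
  /8 19.0.0.0: MATCH
  /26 174.204.207.192: no
  /27 16.17.116.96: no
  /15 208.186.0.0: no
  /0 0.0.0.0: MATCH
Selected: next-hop 147.80.131.74 via eth0 (matched /8)


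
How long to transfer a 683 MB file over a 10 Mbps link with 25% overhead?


Effective throughput = 10 * (1 - 25/100) = 7.5 Mbps
File size in Mb = 683 * 8 = 5464 Mb
Time = 5464 / 7.5
Time = 728.5333 seconds


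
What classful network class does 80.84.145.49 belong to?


First octet: 80
Binary: 01010000
0xxxxxxx -> Class A (1-126)
Class A, default mask 255.0.0.0 (/8)


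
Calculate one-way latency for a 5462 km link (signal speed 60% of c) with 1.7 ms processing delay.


Speed = 0.6 * 3e5 km/s = 180000 km/s
Propagation delay = 5462 / 180000 = 0.0303 s = 30.3444 ms
Processing delay = 1.7 ms
Total one-way latency = 32.0444 ms


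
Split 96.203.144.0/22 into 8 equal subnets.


New prefix = 22 + 3 = 25
Each subnet has 128 addresses
  96.203.144.0/25
  96.203.144.128/25
  96.203.145.0/25
  96.203.145.128/25
  96.203.146.0/25
  96.203.146.128/25
  96.203.147.0/25
  96.203.147.128/25
Subnets: 96.203.144.0/25, 96.203.144.128/25, 96.203.145.0/25, 96.203.145.128/25, 96.203.146.0/25, 96.203.146.128/25, 96.203.147.0/25, 96.203.147.128/25


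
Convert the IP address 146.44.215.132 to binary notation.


146 = 10010010
44 = 00101100
215 = 11010111
132 = 10000100
Binary: 10010010.00101100.11010111.10000100


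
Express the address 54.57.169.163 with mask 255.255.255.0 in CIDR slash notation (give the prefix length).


Binary: 11111111.11111111.11111111.00000000
Count leading 1s
Prefix: /24


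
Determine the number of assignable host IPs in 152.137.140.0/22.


Host bits = 32 - 22 = 10
Total addresses = 2^10 = 1024
Usable = total - 2 (network and broadcast)
Usable hosts: 1022


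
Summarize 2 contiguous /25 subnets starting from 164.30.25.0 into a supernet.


Original prefix: /25
Number of subnets: 2 = 2^1
New prefix = 25 - 1 = 24
Supernet: 164.30.25.0/24


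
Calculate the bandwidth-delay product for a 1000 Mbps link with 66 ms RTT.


BDP = bandwidth * RTT
= 1000 Mbps * 66 ms
= 1000 * 1e6 * 66 / 1000 bits
= 66000000 bits
= 8250000 bytes
= 8056.6406 KB
BDP = 66000000 bits (8250000 bytes)


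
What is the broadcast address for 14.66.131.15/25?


Network: 14.66.131.0/25
Host bits = 7
Set all host bits to 1:
Broadcast: 14.66.131.127


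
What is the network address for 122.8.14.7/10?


IP:   01111010.00001000.00001110.00000111
Mask: 11111111.11000000.00000000.00000000
AND operation:
Net:  01111010.00000000.00000000.00000000
Network: 122.0.0.0/10


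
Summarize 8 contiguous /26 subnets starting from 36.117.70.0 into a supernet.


Original prefix: /26
Number of subnets: 8 = 2^3
New prefix = 26 - 3 = 23
Supernet: 36.117.70.0/23


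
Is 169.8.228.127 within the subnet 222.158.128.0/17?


Subnet network: 222.158.128.0
Test IP AND mask: 169.8.128.0
No, 169.8.228.127 is not in 222.158.128.0/17


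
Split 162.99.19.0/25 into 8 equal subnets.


New prefix = 25 + 3 = 28
Each subnet has 16 addresses
  162.99.19.0/28
  162.99.19.16/28
  162.99.19.32/28
  162.99.19.48/28
  162.99.19.64/28
  162.99.19.80/28
  162.99.19.96/28
  162.99.19.112/28
Subnets: 162.99.19.0/28, 162.99.19.16/28, 162.99.19.32/28, 162.99.19.48/28, 162.99.19.64/28, 162.99.19.80/28, 162.99.19.96/28, 162.99.19.112/28


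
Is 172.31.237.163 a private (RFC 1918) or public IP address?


RFC 1918 private ranges:
  10.0.0.0/8 (10.0.0.0 - 10.255.255.255)
  172.16.0.0/12 (172.16.0.0 - 172.31.255.255)
  192.168.0.0/16 (192.168.0.0 - 192.168.255.255)
Private (in 172.16.0.0/12)


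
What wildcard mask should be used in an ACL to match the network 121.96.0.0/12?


Subnet mask: 255.240.0.0
Wildcard = 255.255.255.255 - subnet mask
255 - 255 = 0
255 - 240 = 15
255 - 0 = 255
255 - 0 = 255
Wildcard: 0.15.255.255


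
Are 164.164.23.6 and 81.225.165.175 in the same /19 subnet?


Mask: 255.255.224.0
164.164.23.6 AND mask = 164.164.0.0
81.225.165.175 AND mask = 81.225.160.0
No, different subnets (164.164.0.0 vs 81.225.160.0)


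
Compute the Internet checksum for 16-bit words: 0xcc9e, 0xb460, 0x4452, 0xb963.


Sum all words (with carry folding):
+ 0xcc9e = 0xcc9e
+ 0xb460 = 0x80ff
+ 0x4452 = 0xc551
+ 0xb963 = 0x7eb5
One's complement: ~0x7eb5
Checksum = 0x814a


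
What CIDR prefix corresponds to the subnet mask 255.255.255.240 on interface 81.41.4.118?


Binary: 11111111.11111111.11111111.11110000
Count leading 1s
Prefix: /28


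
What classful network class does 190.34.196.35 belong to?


First octet: 190
Binary: 10111110
10xxxxxx -> Class B (128-191)
Class B, default mask 255.255.0.0 (/16)


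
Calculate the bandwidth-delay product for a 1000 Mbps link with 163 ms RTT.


BDP = bandwidth * RTT
= 1000 Mbps * 163 ms
= 1000 * 1e6 * 163 / 1000 bits
= 163000000 bits
= 20375000 bytes
= 19897.4609 KB
BDP = 163000000 bits (20375000 bytes)


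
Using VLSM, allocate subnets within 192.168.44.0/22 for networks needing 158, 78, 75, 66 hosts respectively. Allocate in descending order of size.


158 hosts -> /24 (254 usable): 192.168.44.0/24
78 hosts -> /25 (126 usable): 192.168.45.0/25
75 hosts -> /25 (126 usable): 192.168.45.128/25
66 hosts -> /25 (126 usable): 192.168.46.0/25
Allocation: 192.168.44.0/24 (158 hosts, 254 usable); 192.168.45.0/25 (78 hosts, 126 usable); 192.168.45.128/25 (75 hosts, 126 usable); 192.168.46.0/25 (66 hosts, 126 usable)


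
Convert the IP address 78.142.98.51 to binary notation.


78 = 01001110
142 = 10001110
98 = 01100010
51 = 00110011
Binary: 01001110.10001110.01100010.00110011


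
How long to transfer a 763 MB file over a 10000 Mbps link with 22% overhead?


Effective throughput = 10000 * (1 - 22/100) = 7800 Mbps
File size in Mb = 763 * 8 = 6104 Mb
Time = 6104 / 7800
Time = 0.7826 seconds


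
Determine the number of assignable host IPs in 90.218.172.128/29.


Host bits = 32 - 29 = 3
Total addresses = 2^3 = 8
Usable = total - 2 (network and broadcast)
Usable hosts: 6


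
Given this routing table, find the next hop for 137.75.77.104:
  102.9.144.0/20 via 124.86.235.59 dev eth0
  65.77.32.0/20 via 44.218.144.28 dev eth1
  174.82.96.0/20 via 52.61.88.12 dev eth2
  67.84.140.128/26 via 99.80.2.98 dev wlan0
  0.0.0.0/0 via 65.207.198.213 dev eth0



Longest prefix match for 137.75.77.104:
  /20 102.9.144.0: no
  /20 65.77.32.0: no
  /20 174.82.96.0: no
  /26 67.84.140.128: no
  /0 0.0.0.0: MATCH
Selected: next-hop 65.207.198.213 via eth0 (matched /0)


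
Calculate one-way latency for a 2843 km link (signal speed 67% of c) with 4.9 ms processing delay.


Speed = 0.67 * 3e5 km/s = 201000 km/s
Propagation delay = 2843 / 201000 = 0.0141 s = 14.1443 ms
Processing delay = 4.9 ms
Total one-way latency = 19.0443 ms


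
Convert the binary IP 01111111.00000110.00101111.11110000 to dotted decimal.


01111111 = 127
00000110 = 6
00101111 = 47
11110000 = 240
IP: 127.6.47.240


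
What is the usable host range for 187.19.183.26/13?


Network: 187.16.0.0
Broadcast: 187.23.255.255
First usable = network + 1
Last usable = broadcast - 1
Range: 187.16.0.1 to 187.23.255.254


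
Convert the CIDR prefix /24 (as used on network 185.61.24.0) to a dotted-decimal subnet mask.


/24 means 24 network bits, 8 host bits
Binary: 11111111111111111111111100000000
Mask: 255.255.255.0


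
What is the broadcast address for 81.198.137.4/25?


Network: 81.198.137.0/25
Host bits = 7
Set all host bits to 1:
Broadcast: 81.198.137.127


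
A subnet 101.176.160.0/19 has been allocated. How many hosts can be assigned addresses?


Host bits = 32 - 19 = 13
Total addresses = 2^13 = 8192
Usable = total - 2 (network and broadcast)
Usable hosts: 8190


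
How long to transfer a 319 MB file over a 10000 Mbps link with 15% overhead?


Effective throughput = 10000 * (1 - 15/100) = 8500 Mbps
File size in Mb = 319 * 8 = 2552 Mb
Time = 2552 / 8500
Time = 0.3002 seconds


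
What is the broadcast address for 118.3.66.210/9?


Network: 118.0.0.0/9
Host bits = 23
Set all host bits to 1:
Broadcast: 118.127.255.255


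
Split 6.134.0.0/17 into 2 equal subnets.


New prefix = 17 + 1 = 18
Each subnet has 16384 addresses
  6.134.0.0/18
  6.134.64.0/18
Subnets: 6.134.0.0/18, 6.134.64.0/18


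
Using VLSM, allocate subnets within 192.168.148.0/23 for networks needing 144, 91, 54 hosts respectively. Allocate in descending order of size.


144 hosts -> /24 (254 usable): 192.168.148.0/24
91 hosts -> /25 (126 usable): 192.168.149.0/25
54 hosts -> /26 (62 usable): 192.168.149.128/26
Allocation: 192.168.148.0/24 (144 hosts, 254 usable); 192.168.149.0/25 (91 hosts, 126 usable); 192.168.149.128/26 (54 hosts, 62 usable)


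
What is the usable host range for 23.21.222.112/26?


Network: 23.21.222.64
Broadcast: 23.21.222.127
First usable = network + 1
Last usable = broadcast - 1
Range: 23.21.222.65 to 23.21.222.126


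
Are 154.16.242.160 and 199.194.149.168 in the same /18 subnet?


Mask: 255.255.192.0
154.16.242.160 AND mask = 154.16.192.0
199.194.149.168 AND mask = 199.194.128.0
No, different subnets (154.16.192.0 vs 199.194.128.0)


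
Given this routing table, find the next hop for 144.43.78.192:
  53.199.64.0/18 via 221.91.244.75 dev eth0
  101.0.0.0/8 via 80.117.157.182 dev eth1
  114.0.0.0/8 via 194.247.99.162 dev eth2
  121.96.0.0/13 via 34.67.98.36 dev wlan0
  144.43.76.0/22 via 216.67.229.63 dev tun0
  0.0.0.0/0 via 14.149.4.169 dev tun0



Longest prefix match for 144.43.78.192:
  /18 53.199.64.0: no
  /8 101.0.0.0: no
  /8 114.0.0.0: no
  /13 121.96.0.0: no
  /22 144.43.76.0: MATCH
  /0 0.0.0.0: MATCH
Selected: next-hop 216.67.229.63 via tun0 (matched /22)


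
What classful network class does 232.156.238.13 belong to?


First octet: 232
Binary: 11101000
1110xxxx -> Class D (224-239)
Class D (multicast), default mask N/A


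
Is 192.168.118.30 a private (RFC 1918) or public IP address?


RFC 1918 private ranges:
  10.0.0.0/8 (10.0.0.0 - 10.255.255.255)
  172.16.0.0/12 (172.16.0.0 - 172.31.255.255)
  192.168.0.0/16 (192.168.0.0 - 192.168.255.255)
Private (in 192.168.0.0/16)


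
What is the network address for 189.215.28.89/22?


IP:   10111101.11010111.00011100.01011001
Mask: 11111111.11111111.11111100.00000000
AND operation:
Net:  10111101.11010111.00011100.00000000
Network: 189.215.28.0/22


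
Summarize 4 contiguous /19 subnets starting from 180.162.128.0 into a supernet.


Original prefix: /19
Number of subnets: 4 = 2^2
New prefix = 19 - 2 = 17
Supernet: 180.162.128.0/17


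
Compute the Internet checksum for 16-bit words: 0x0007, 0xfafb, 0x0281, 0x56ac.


Sum all words (with carry folding):
+ 0x0007 = 0x0007
+ 0xfafb = 0xfb02
+ 0x0281 = 0xfd83
+ 0x56ac = 0x5430
One's complement: ~0x5430
Checksum = 0xabcf


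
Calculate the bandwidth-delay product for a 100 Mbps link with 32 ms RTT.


BDP = bandwidth * RTT
= 100 Mbps * 32 ms
= 100 * 1e6 * 32 / 1000 bits
= 3200000 bits
= 400000 bytes
= 390.625 KB
BDP = 3200000 bits (400000 bytes)


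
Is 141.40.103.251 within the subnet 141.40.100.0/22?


Subnet network: 141.40.100.0
Test IP AND mask: 141.40.100.0
Yes, 141.40.103.251 is in 141.40.100.0/22


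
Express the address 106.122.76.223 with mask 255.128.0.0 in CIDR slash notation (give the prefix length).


Binary: 11111111.10000000.00000000.00000000
Count leading 1s
Prefix: /9


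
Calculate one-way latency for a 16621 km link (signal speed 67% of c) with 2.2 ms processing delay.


Speed = 0.67 * 3e5 km/s = 201000 km/s
Propagation delay = 16621 / 201000 = 0.0827 s = 82.6915 ms
Processing delay = 2.2 ms
Total one-way latency = 84.8915 ms


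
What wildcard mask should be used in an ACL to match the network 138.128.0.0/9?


Subnet mask: 255.128.0.0
Wildcard = 255.255.255.255 - subnet mask
255 - 255 = 0
255 - 128 = 127
255 - 0 = 255
255 - 0 = 255
Wildcard: 0.127.255.255


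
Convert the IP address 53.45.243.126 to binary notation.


53 = 00110101
45 = 00101101
243 = 11110011
126 = 01111110
Binary: 00110101.00101101.11110011.01111110


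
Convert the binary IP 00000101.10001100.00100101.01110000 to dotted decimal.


00000101 = 5
10001100 = 140
00100101 = 37
01110000 = 112
IP: 5.140.37.112


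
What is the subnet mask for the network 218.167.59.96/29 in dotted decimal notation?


/29 means 29 network bits, 3 host bits
Binary: 11111111111111111111111111111000
Mask: 255.255.255.248


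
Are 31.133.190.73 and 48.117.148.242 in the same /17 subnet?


Mask: 255.255.128.0
31.133.190.73 AND mask = 31.133.128.0
48.117.148.242 AND mask = 48.117.128.0
No, different subnets (31.133.128.0 vs 48.117.128.0)


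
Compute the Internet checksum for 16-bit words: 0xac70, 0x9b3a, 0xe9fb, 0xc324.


Sum all words (with carry folding):
+ 0xac70 = 0xac70
+ 0x9b3a = 0x47ab
+ 0xe9fb = 0x31a7
+ 0xc324 = 0xf4cb
One's complement: ~0xf4cb
Checksum = 0x0b34


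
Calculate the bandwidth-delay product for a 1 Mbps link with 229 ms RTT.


BDP = bandwidth * RTT
= 1 Mbps * 229 ms
= 1 * 1e6 * 229 / 1000 bits
= 229000 bits
= 28625 bytes
= 27.9541 KB
BDP = 229000 bits (28625 bytes)


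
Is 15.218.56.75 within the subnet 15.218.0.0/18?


Subnet network: 15.218.0.0
Test IP AND mask: 15.218.0.0
Yes, 15.218.56.75 is in 15.218.0.0/18


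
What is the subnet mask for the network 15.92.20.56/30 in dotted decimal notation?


/30 means 30 network bits, 2 host bits
Binary: 11111111111111111111111111111100
Mask: 255.255.255.252


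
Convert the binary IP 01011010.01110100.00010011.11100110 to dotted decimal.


01011010 = 90
01110100 = 116
00010011 = 19
11100110 = 230
IP: 90.116.19.230


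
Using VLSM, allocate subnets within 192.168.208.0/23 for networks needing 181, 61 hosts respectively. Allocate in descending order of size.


181 hosts -> /24 (254 usable): 192.168.208.0/24
61 hosts -> /26 (62 usable): 192.168.209.0/26
Allocation: 192.168.208.0/24 (181 hosts, 254 usable); 192.168.209.0/26 (61 hosts, 62 usable)


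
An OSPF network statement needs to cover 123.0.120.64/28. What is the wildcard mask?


Subnet mask: 255.255.255.240
Wildcard = 255.255.255.255 - subnet mask
255 - 255 = 0
255 - 255 = 0
255 - 255 = 0
255 - 240 = 15
Wildcard: 0.0.0.15


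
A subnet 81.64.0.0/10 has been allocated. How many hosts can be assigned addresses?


Host bits = 32 - 10 = 22
Total addresses = 2^22 = 4194304
Usable = total - 2 (network and broadcast)
Usable hosts: 4194302


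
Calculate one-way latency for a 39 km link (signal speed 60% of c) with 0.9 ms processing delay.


Speed = 0.6 * 3e5 km/s = 180000 km/s
Propagation delay = 39 / 180000 = 0.0002 s = 0.2167 ms
Processing delay = 0.9 ms
Total one-way latency = 1.1167 ms


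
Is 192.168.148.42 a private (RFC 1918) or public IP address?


RFC 1918 private ranges:
  10.0.0.0/8 (10.0.0.0 - 10.255.255.255)
  172.16.0.0/12 (172.16.0.0 - 172.31.255.255)
  192.168.0.0/16 (192.168.0.0 - 192.168.255.255)
Private (in 192.168.0.0/16)


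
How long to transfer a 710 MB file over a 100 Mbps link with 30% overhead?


Effective throughput = 100 * (1 - 30/100) = 70 Mbps
File size in Mb = 710 * 8 = 5680 Mb
Time = 5680 / 70
Time = 81.1429 seconds


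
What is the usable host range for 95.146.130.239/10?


Network: 95.128.0.0
Broadcast: 95.191.255.255
First usable = network + 1
Last usable = broadcast - 1
Range: 95.128.0.1 to 95.191.255.254


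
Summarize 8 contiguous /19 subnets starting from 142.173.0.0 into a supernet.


Original prefix: /19
Number of subnets: 8 = 2^3
New prefix = 19 - 3 = 16
Supernet: 142.173.0.0/16


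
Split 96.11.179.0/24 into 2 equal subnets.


New prefix = 24 + 1 = 25
Each subnet has 128 addresses
  96.11.179.0/25
  96.11.179.128/25
Subnets: 96.11.179.0/25, 96.11.179.128/25


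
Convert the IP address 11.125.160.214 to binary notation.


11 = 00001011
125 = 01111101
160 = 10100000
214 = 11010110
Binary: 00001011.01111101.10100000.11010110


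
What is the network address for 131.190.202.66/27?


IP:   10000011.10111110.11001010.01000010
Mask: 11111111.11111111.11111111.11100000
AND operation:
Net:  10000011.10111110.11001010.01000000
Network: 131.190.202.64/27


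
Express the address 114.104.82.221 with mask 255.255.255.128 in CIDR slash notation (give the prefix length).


Binary: 11111111.11111111.11111111.10000000
Count leading 1s
Prefix: /25


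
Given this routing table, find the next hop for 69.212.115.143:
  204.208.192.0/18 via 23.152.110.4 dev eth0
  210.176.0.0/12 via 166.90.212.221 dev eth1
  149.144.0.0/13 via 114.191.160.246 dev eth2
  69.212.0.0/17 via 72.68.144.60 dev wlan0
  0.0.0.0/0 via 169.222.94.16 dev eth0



Longest prefix match for 69.212.115.143:
  /18 204.208.192.0: no
  /12 210.176.0.0: no
  /13 149.144.0.0: no
  /17 69.212.0.0: MATCH
  /0 0.0.0.0: MATCH
Selected: next-hop 72.68.144.60 via wlan0 (matched /17)


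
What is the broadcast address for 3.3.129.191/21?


Network: 3.3.128.0/21
Host bits = 11
Set all host bits to 1:
Broadcast: 3.3.135.255


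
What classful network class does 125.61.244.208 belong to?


First octet: 125
Binary: 01111101
0xxxxxxx -> Class A (1-126)
Class A, default mask 255.0.0.0 (/8)


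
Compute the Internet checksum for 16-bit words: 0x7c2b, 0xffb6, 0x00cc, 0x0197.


Sum all words (with carry folding):
+ 0x7c2b = 0x7c2b
+ 0xffb6 = 0x7be2
+ 0x00cc = 0x7cae
+ 0x0197 = 0x7e45
One's complement: ~0x7e45
Checksum = 0x81ba


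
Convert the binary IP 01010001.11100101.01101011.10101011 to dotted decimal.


01010001 = 81
11100101 = 229
01101011 = 107
10101011 = 171
IP: 81.229.107.171


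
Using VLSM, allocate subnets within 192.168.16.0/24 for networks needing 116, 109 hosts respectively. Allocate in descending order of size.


116 hosts -> /25 (126 usable): 192.168.16.0/25
109 hosts -> /25 (126 usable): 192.168.16.128/25
Allocation: 192.168.16.0/25 (116 hosts, 126 usable); 192.168.16.128/25 (109 hosts, 126 usable)


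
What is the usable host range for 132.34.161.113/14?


Network: 132.32.0.0
Broadcast: 132.35.255.255
First usable = network + 1
Last usable = broadcast - 1
Range: 132.32.0.1 to 132.35.255.254


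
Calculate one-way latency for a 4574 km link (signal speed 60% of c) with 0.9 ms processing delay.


Speed = 0.6 * 3e5 km/s = 180000 km/s
Propagation delay = 4574 / 180000 = 0.0254 s = 25.4111 ms
Processing delay = 0.9 ms
Total one-way latency = 26.3111 ms


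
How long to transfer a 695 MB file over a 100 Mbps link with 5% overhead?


Effective throughput = 100 * (1 - 5/100) = 95 Mbps
File size in Mb = 695 * 8 = 5560 Mb
Time = 5560 / 95
Time = 58.5263 seconds


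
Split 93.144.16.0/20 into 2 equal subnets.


New prefix = 20 + 1 = 21
Each subnet has 2048 addresses
  93.144.16.0/21
  93.144.24.0/21
Subnets: 93.144.16.0/21, 93.144.24.0/21


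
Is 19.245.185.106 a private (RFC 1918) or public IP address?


RFC 1918 private ranges:
  10.0.0.0/8 (10.0.0.0 - 10.255.255.255)
  172.16.0.0/12 (172.16.0.0 - 172.31.255.255)
  192.168.0.0/16 (192.168.0.0 - 192.168.255.255)
Public (not in any RFC 1918 range)


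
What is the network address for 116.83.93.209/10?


IP:   01110100.01010011.01011101.11010001
Mask: 11111111.11000000.00000000.00000000
AND operation:
Net:  01110100.01000000.00000000.00000000
Network: 116.64.0.0/10


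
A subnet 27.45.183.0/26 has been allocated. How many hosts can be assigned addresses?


Host bits = 32 - 26 = 6
Total addresses = 2^6 = 64
Usable = total - 2 (network and broadcast)
Usable hosts: 62


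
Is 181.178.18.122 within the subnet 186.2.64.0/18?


Subnet network: 186.2.64.0
Test IP AND mask: 181.178.0.0
No, 181.178.18.122 is not in 186.2.64.0/18


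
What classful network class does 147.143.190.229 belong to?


First octet: 147
Binary: 10010011
10xxxxxx -> Class B (128-191)
Class B, default mask 255.255.0.0 (/16)


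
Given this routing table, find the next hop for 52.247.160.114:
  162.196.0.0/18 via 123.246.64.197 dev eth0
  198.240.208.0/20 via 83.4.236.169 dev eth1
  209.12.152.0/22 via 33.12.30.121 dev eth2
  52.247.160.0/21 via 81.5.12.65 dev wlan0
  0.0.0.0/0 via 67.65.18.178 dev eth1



Longest prefix match for 52.247.160.114:
  /18 162.196.0.0: no
  /20 198.240.208.0: no
  /22 209.12.152.0: no
  /21 52.247.160.0: MATCH
  /0 0.0.0.0: MATCH
Selected: next-hop 81.5.12.65 via wlan0 (matched /21)


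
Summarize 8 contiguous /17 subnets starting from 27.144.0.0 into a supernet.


Original prefix: /17
Number of subnets: 8 = 2^3
New prefix = 17 - 3 = 14
Supernet: 27.144.0.0/14


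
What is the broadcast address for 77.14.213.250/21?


Network: 77.14.208.0/21
Host bits = 11
Set all host bits to 1:
Broadcast: 77.14.215.255


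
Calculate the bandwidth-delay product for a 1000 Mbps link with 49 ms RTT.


BDP = bandwidth * RTT
= 1000 Mbps * 49 ms
= 1000 * 1e6 * 49 / 1000 bits
= 49000000 bits
= 6125000 bytes
= 5981.4453 KB
BDP = 49000000 bits (6125000 bytes)


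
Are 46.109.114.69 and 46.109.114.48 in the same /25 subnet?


Mask: 255.255.255.128
46.109.114.69 AND mask = 46.109.114.0
46.109.114.48 AND mask = 46.109.114.0
Yes, same subnet (46.109.114.0)


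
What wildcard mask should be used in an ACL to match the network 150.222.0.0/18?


Subnet mask: 255.255.192.0
Wildcard = 255.255.255.255 - subnet mask
255 - 255 = 0
255 - 255 = 0
255 - 192 = 63
255 - 0 = 255
Wildcard: 0.0.63.255


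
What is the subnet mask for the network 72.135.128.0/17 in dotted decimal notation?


/17 means 17 network bits, 15 host bits
Binary: 11111111111111111000000000000000
Mask: 255.255.128.0


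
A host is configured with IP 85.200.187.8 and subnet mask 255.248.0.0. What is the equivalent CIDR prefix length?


Binary: 11111111.11111000.00000000.00000000
Count leading 1s
Prefix: /13


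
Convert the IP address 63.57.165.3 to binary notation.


63 = 00111111
57 = 00111001
165 = 10100101
3 = 00000011
Binary: 00111111.00111001.10100101.00000011


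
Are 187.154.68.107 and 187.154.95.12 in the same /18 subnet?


Mask: 255.255.192.0
187.154.68.107 AND mask = 187.154.64.0
187.154.95.12 AND mask = 187.154.64.0
Yes, same subnet (187.154.64.0)


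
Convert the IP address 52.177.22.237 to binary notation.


52 = 00110100
177 = 10110001
22 = 00010110
237 = 11101101
Binary: 00110100.10110001.00010110.11101101


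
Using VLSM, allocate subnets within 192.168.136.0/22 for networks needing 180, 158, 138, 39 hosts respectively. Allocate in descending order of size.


180 hosts -> /24 (254 usable): 192.168.136.0/24
158 hosts -> /24 (254 usable): 192.168.137.0/24
138 hosts -> /24 (254 usable): 192.168.138.0/24
39 hosts -> /26 (62 usable): 192.168.139.0/26
Allocation: 192.168.136.0/24 (180 hosts, 254 usable); 192.168.137.0/24 (158 hosts, 254 usable); 192.168.138.0/24 (138 hosts, 254 usable); 192.168.139.0/26 (39 hosts, 62 usable)


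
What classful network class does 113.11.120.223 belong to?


First octet: 113
Binary: 01110001
0xxxxxxx -> Class A (1-126)
Class A, default mask 255.0.0.0 (/8)


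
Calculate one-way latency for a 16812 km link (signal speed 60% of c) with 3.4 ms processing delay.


Speed = 0.6 * 3e5 km/s = 180000 km/s
Propagation delay = 16812 / 180000 = 0.0934 s = 93.4 ms
Processing delay = 3.4 ms
Total one-way latency = 96.8 ms


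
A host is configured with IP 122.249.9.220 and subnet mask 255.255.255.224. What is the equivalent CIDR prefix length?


Binary: 11111111.11111111.11111111.11100000
Count leading 1s
Prefix: /27


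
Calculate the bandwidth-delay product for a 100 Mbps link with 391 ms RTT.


BDP = bandwidth * RTT
= 100 Mbps * 391 ms
= 100 * 1e6 * 391 / 1000 bits
= 39100000 bits
= 4887500 bytes
= 4772.9492 KB
BDP = 39100000 bits (4887500 bytes)


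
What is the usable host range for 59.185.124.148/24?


Network: 59.185.124.0
Broadcast: 59.185.124.255
First usable = network + 1
Last usable = broadcast - 1
Range: 59.185.124.1 to 59.185.124.254


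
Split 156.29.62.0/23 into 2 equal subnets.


New prefix = 23 + 1 = 24
Each subnet has 256 addresses
  156.29.62.0/24
  156.29.63.0/24
Subnets: 156.29.62.0/24, 156.29.63.0/24


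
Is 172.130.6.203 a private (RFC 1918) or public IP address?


RFC 1918 private ranges:
  10.0.0.0/8 (10.0.0.0 - 10.255.255.255)
  172.16.0.0/12 (172.16.0.0 - 172.31.255.255)
  192.168.0.0/16 (192.168.0.0 - 192.168.255.255)
Public (not in any RFC 1918 range)


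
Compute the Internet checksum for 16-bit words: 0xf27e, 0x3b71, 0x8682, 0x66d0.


Sum all words (with carry folding):
+ 0xf27e = 0xf27e
+ 0x3b71 = 0x2df0
+ 0x8682 = 0xb472
+ 0x66d0 = 0x1b43
One's complement: ~0x1b43
Checksum = 0xe4bc


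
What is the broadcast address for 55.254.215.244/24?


Network: 55.254.215.0/24
Host bits = 8
Set all host bits to 1:
Broadcast: 55.254.215.255


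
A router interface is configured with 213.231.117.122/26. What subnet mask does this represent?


/26 means 26 network bits, 6 host bits
Binary: 11111111111111111111111111000000
Mask: 255.255.255.192


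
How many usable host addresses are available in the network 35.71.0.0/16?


Host bits = 32 - 16 = 16
Total addresses = 2^16 = 65536
Usable = total - 2 (network and broadcast)
Usable hosts: 65534


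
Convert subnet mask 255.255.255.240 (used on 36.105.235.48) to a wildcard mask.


Subnet mask: 255.255.255.240
Wildcard = 255.255.255.255 - subnet mask
255 - 255 = 0
255 - 255 = 0
255 - 255 = 0
255 - 240 = 15
Wildcard: 0.0.0.15


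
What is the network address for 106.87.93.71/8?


IP:   01101010.01010111.01011101.01000111
Mask: 11111111.00000000.00000000.00000000
AND operation:
Net:  01101010.00000000.00000000.00000000
Network: 106.0.0.0/8


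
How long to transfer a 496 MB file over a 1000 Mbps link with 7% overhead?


Effective throughput = 1000 * (1 - 7/100) = 930.0 Mbps
File size in Mb = 496 * 8 = 3968 Mb
Time = 3968 / 930.0
Time = 4.2667 seconds


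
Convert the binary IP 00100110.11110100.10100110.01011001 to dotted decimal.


00100110 = 38
11110100 = 244
10100110 = 166
01011001 = 89
IP: 38.244.166.89


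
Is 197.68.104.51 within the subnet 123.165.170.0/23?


Subnet network: 123.165.170.0
Test IP AND mask: 197.68.104.0
No, 197.68.104.51 is not in 123.165.170.0/23


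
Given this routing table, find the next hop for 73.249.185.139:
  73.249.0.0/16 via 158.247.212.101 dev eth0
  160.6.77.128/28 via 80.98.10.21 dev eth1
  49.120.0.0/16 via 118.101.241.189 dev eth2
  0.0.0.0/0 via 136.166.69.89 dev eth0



Longest prefix match for 73.249.185.139:
  /16 73.249.0.0: MATCH
  /28 160.6.77.128: no
  /16 49.120.0.0: no
  /0 0.0.0.0: MATCH
Selected: next-hop 158.247.212.101 via eth0 (matched /16)


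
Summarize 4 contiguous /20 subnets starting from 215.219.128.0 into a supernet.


Original prefix: /20
Number of subnets: 4 = 2^2
New prefix = 20 - 2 = 18
Supernet: 215.219.128.0/18


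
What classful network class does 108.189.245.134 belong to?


First octet: 108
Binary: 01101100
0xxxxxxx -> Class A (1-126)
Class A, default mask 255.0.0.0 (/8)


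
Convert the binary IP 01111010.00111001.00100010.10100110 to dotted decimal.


01111010 = 122
00111001 = 57
00100010 = 34
10100110 = 166
IP: 122.57.34.166


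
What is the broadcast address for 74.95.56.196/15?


Network: 74.94.0.0/15
Host bits = 17
Set all host bits to 1:
Broadcast: 74.95.255.255


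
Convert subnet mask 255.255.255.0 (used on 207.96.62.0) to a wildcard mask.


Subnet mask: 255.255.255.0
Wildcard = 255.255.255.255 - subnet mask
255 - 255 = 0
255 - 255 = 0
255 - 255 = 0
255 - 0 = 255
Wildcard: 0.0.0.255


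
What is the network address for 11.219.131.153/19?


IP:   00001011.11011011.10000011.10011001
Mask: 11111111.11111111.11100000.00000000
AND operation:
Net:  00001011.11011011.10000000.00000000
Network: 11.219.128.0/19


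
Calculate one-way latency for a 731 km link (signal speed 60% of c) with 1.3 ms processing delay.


Speed = 0.6 * 3e5 km/s = 180000 km/s
Propagation delay = 731 / 180000 = 0.0041 s = 4.0611 ms
Processing delay = 1.3 ms
Total one-way latency = 5.3611 ms


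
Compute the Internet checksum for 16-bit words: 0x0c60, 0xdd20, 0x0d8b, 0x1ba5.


Sum all words (with carry folding):
+ 0x0c60 = 0x0c60
+ 0xdd20 = 0xe980
+ 0x0d8b = 0xf70b
+ 0x1ba5 = 0x12b1
One's complement: ~0x12b1
Checksum = 0xed4e


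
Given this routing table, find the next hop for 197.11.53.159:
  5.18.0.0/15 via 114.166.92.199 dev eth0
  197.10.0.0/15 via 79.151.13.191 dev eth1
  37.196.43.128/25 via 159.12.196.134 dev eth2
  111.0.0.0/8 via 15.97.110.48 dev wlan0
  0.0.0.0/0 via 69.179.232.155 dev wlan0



Longest prefix match for 197.11.53.159:
  /15 5.18.0.0: no
  /15 197.10.0.0: MATCH
  /25 37.196.43.128: no
  /8 111.0.0.0: no
  /0 0.0.0.0: MATCH
Selected: next-hop 79.151.13.191 via eth1 (matched /15)


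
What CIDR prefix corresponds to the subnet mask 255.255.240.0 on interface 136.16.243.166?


Binary: 11111111.11111111.11110000.00000000
Count leading 1s
Prefix: /20


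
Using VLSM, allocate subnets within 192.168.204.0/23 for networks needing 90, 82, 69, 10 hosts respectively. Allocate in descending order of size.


90 hosts -> /25 (126 usable): 192.168.204.0/25
82 hosts -> /25 (126 usable): 192.168.204.128/25
69 hosts -> /25 (126 usable): 192.168.205.0/25
10 hosts -> /28 (14 usable): 192.168.205.128/28
Allocation: 192.168.204.0/25 (90 hosts, 126 usable); 192.168.204.128/25 (82 hosts, 126 usable); 192.168.205.0/25 (69 hosts, 126 usable); 192.168.205.128/28 (10 hosts, 14 usable)


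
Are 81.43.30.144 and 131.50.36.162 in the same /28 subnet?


Mask: 255.255.255.240
81.43.30.144 AND mask = 81.43.30.144
131.50.36.162 AND mask = 131.50.36.160
No, different subnets (81.43.30.144 vs 131.50.36.160)


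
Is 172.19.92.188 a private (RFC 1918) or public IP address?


RFC 1918 private ranges:
  10.0.0.0/8 (10.0.0.0 - 10.255.255.255)
  172.16.0.0/12 (172.16.0.0 - 172.31.255.255)
  192.168.0.0/16 (192.168.0.0 - 192.168.255.255)
Private (in 172.16.0.0/12)


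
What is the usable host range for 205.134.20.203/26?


Network: 205.134.20.192
Broadcast: 205.134.20.255
First usable = network + 1
Last usable = broadcast - 1
Range: 205.134.20.193 to 205.134.20.254


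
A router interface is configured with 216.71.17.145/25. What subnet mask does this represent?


/25 means 25 network bits, 7 host bits
Binary: 11111111111111111111111110000000
Mask: 255.255.255.128


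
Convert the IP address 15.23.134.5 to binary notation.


15 = 00001111
23 = 00010111
134 = 10000110
5 = 00000101
Binary: 00001111.00010111.10000110.00000101


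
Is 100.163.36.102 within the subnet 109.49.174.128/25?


Subnet network: 109.49.174.128
Test IP AND mask: 100.163.36.0
No, 100.163.36.102 is not in 109.49.174.128/25


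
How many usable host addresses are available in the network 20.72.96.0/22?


Host bits = 32 - 22 = 10
Total addresses = 2^10 = 1024
Usable = total - 2 (network and broadcast)
Usable hosts: 1022


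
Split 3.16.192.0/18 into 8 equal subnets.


New prefix = 18 + 3 = 21
Each subnet has 2048 addresses
  3.16.192.0/21
  3.16.200.0/21
  3.16.208.0/21
  3.16.216.0/21
  3.16.224.0/21
  3.16.232.0/21
  3.16.240.0/21
  3.16.248.0/21
Subnets: 3.16.192.0/21, 3.16.200.0/21, 3.16.208.0/21, 3.16.216.0/21, 3.16.224.0/21, 3.16.232.0/21, 3.16.240.0/21, 3.16.248.0/21


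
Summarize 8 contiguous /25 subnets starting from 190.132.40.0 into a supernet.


Original prefix: /25
Number of subnets: 8 = 2^3
New prefix = 25 - 3 = 22
Supernet: 190.132.40.0/22


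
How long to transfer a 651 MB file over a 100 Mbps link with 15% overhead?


Effective throughput = 100 * (1 - 15/100) = 85 Mbps
File size in Mb = 651 * 8 = 5208 Mb
Time = 5208 / 85
Time = 61.2706 seconds


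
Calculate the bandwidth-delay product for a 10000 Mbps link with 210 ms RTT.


BDP = bandwidth * RTT
= 10000 Mbps * 210 ms
= 10000 * 1e6 * 210 / 1000 bits
= 2100000000 bits
= 262500000 bytes
= 256347.6562 KB
BDP = 2100000000 bits (262500000 bytes)


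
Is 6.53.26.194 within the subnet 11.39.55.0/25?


Subnet network: 11.39.55.0
Test IP AND mask: 6.53.26.128
No, 6.53.26.194 is not in 11.39.55.0/25


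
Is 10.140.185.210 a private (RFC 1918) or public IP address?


RFC 1918 private ranges:
  10.0.0.0/8 (10.0.0.0 - 10.255.255.255)
  172.16.0.0/12 (172.16.0.0 - 172.31.255.255)
  192.168.0.0/16 (192.168.0.0 - 192.168.255.255)
Private (in 10.0.0.0/8)


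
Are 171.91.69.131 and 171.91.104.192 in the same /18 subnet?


Mask: 255.255.192.0
171.91.69.131 AND mask = 171.91.64.0
171.91.104.192 AND mask = 171.91.64.0
Yes, same subnet (171.91.64.0)


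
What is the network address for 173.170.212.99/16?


IP:   10101101.10101010.11010100.01100011
Mask: 11111111.11111111.00000000.00000000
AND operation:
Net:  10101101.10101010.00000000.00000000
Network: 173.170.0.0/16


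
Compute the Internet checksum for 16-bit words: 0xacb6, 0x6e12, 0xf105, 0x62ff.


Sum all words (with carry folding):
+ 0xacb6 = 0xacb6
+ 0x6e12 = 0x1ac9
+ 0xf105 = 0x0bcf
+ 0x62ff = 0x6ece
One's complement: ~0x6ece
Checksum = 0x9131


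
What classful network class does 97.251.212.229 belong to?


First octet: 97
Binary: 01100001
0xxxxxxx -> Class A (1-126)
Class A, default mask 255.0.0.0 (/8)


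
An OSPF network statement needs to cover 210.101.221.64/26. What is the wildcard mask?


Subnet mask: 255.255.255.192
Wildcard = 255.255.255.255 - subnet mask
255 - 255 = 0
255 - 255 = 0
255 - 255 = 0
255 - 192 = 63
Wildcard: 0.0.0.63


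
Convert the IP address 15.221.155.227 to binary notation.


15 = 00001111
221 = 11011101
155 = 10011011
227 = 11100011
Binary: 00001111.11011101.10011011.11100011


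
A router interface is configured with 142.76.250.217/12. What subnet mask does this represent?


/12 means 12 network bits, 20 host bits
Binary: 11111111111100000000000000000000
Mask: 255.240.0.0


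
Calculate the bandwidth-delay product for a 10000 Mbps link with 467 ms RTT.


BDP = bandwidth * RTT
= 10000 Mbps * 467 ms
= 10000 * 1e6 * 467 / 1000 bits
= 4670000000 bits
= 583750000 bytes
= 570068.3594 KB
BDP = 4670000000 bits (583750000 bytes)


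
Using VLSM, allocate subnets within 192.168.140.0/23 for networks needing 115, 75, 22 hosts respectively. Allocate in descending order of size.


115 hosts -> /25 (126 usable): 192.168.140.0/25
75 hosts -> /25 (126 usable): 192.168.140.128/25
22 hosts -> /27 (30 usable): 192.168.141.0/27
Allocation: 192.168.140.0/25 (115 hosts, 126 usable); 192.168.140.128/25 (75 hosts, 126 usable); 192.168.141.0/27 (22 hosts, 30 usable)


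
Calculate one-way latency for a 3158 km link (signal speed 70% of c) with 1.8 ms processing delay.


Speed = 0.7 * 3e5 km/s = 210000 km/s
Propagation delay = 3158 / 210000 = 0.015 s = 15.0381 ms
Processing delay = 1.8 ms
Total one-way latency = 16.8381 ms


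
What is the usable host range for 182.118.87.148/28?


Network: 182.118.87.144
Broadcast: 182.118.87.159
First usable = network + 1
Last usable = broadcast - 1
Range: 182.118.87.145 to 182.118.87.158


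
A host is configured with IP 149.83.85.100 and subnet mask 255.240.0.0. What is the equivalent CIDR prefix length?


Binary: 11111111.11110000.00000000.00000000
Count leading 1s
Prefix: /12


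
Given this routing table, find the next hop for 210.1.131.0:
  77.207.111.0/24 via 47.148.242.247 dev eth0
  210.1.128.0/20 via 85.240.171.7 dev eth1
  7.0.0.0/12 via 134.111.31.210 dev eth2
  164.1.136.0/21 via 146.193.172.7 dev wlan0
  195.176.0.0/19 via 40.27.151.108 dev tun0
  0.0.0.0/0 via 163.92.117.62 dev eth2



Longest prefix match for 210.1.131.0:
  /24 77.207.111.0: no
  /20 210.1.128.0: MATCH
  /12 7.0.0.0: no
  /21 164.1.136.0: no
  /19 195.176.0.0: no
  /0 0.0.0.0: MATCH
Selected: next-hop 85.240.171.7 via eth1 (matched /20)


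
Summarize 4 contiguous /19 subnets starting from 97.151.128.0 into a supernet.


Original prefix: /19
Number of subnets: 4 = 2^2
New prefix = 19 - 2 = 17
Supernet: 97.151.128.0/17


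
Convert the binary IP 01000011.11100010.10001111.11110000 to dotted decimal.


01000011 = 67
11100010 = 226
10001111 = 143
11110000 = 240
IP: 67.226.143.240


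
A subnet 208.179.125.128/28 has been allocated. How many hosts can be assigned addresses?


Host bits = 32 - 28 = 4
Total addresses = 2^4 = 16
Usable = total - 2 (network and broadcast)
Usable hosts: 14


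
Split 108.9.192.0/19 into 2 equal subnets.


New prefix = 19 + 1 = 20
Each subnet has 4096 addresses
  108.9.192.0/20
  108.9.208.0/20
Subnets: 108.9.192.0/20, 108.9.208.0/20


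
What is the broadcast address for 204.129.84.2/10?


Network: 204.128.0.0/10
Host bits = 22
Set all host bits to 1:
Broadcast: 204.191.255.255


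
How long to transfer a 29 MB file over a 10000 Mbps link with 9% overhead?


Effective throughput = 10000 * (1 - 9/100) = 9100 Mbps
File size in Mb = 29 * 8 = 232 Mb
Time = 232 / 9100
Time = 0.0255 seconds


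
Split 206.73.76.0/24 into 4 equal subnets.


New prefix = 24 + 2 = 26
Each subnet has 64 addresses
  206.73.76.0/26
  206.73.76.64/26
  206.73.76.128/26
  206.73.76.192/26
Subnets: 206.73.76.0/26, 206.73.76.64/26, 206.73.76.128/26, 206.73.76.192/26


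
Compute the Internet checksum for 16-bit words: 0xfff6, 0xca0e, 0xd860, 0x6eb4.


Sum all words (with carry folding):
+ 0xfff6 = 0xfff6
+ 0xca0e = 0xca05
+ 0xd860 = 0xa266
+ 0x6eb4 = 0x111b
One's complement: ~0x111b
Checksum = 0xeee4


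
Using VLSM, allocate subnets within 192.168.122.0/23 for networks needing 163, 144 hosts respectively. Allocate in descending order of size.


163 hosts -> /24 (254 usable): 192.168.122.0/24
144 hosts -> /24 (254 usable): 192.168.123.0/24
Allocation: 192.168.122.0/24 (163 hosts, 254 usable); 192.168.123.0/24 (144 hosts, 254 usable)


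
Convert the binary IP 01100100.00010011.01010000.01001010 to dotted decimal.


01100100 = 100
00010011 = 19
01010000 = 80
01001010 = 74
IP: 100.19.80.74


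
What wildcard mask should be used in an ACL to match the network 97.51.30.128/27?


Subnet mask: 255.255.255.224
Wildcard = 255.255.255.255 - subnet mask
255 - 255 = 0
255 - 255 = 0
255 - 255 = 0
255 - 224 = 31
Wildcard: 0.0.0.31


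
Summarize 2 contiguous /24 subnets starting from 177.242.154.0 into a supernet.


Original prefix: /24
Number of subnets: 2 = 2^1
New prefix = 24 - 1 = 23
Supernet: 177.242.154.0/23


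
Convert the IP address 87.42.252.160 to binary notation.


87 = 01010111
42 = 00101010
252 = 11111100
160 = 10100000
Binary: 01010111.00101010.11111100.10100000


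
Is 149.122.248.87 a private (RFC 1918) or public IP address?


RFC 1918 private ranges:
  10.0.0.0/8 (10.0.0.0 - 10.255.255.255)
  172.16.0.0/12 (172.16.0.0 - 172.31.255.255)
  192.168.0.0/16 (192.168.0.0 - 192.168.255.255)
Public (not in any RFC 1918 range)
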